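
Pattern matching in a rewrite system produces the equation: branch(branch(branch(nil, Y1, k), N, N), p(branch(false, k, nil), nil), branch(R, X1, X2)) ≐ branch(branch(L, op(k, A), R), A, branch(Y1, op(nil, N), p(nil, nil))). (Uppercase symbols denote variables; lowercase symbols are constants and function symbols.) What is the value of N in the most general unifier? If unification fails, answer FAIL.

Decompose branch/3: branch(branch(nil, Y1, k), N, N) ≐ branch(L, op(k, A), R),  p(branch(false, k, nil), nil) ≐ A,  branch(R, X1, X2) ≐ branch(Y1, op(nil, N), p(nil, nil)).
Decompose branch/3: branch(nil, Y1, k) ≐ L,  N ≐ op(k, A),  N ≐ R.
Bind L := branch(nil, Y1, k); no other remaining equation mentions L.
Bind N := op(k, A); substituting into the 2 remaining equations that mention N gives: op(k, A) ≐ R,  branch(R, X1, X2) ≐ branch(Y1, op(nil, op(k, A)), p(nil, nil)).
Bind R := op(k, A); substituting into the one remaining equation that mentions R gives: branch(op(k, A), X1, X2) ≐ branch(Y1, op(nil, op(k, A)), p(nil, nil)).
Bind A := p(branch(false, k, nil), nil); substituting into the remaining equation gives: branch(op(k, p(branch(false, k, nil), nil)), X1, X2) ≐ branch(Y1, op(nil, op(k, p(branch(false, k, nil), nil))), p(nil, nil)). Substituting into the earlier bindings gives N := op(k, p(branch(false, k, nil), nil)), R := op(k, p(branch(false, k, nil), nil)).
Decompose branch/3: op(k, p(branch(false, k, nil), nil)) ≐ Y1,  X1 ≐ op(nil, op(k, p(branch(false, k, nil), nil))),  X2 ≐ p(nil, nil).
Bind Y1 := op(k, p(branch(false, k, nil), nil)); no other remaining equation mentions Y1. Substituting into the earlier binding gives L := branch(nil, op(k, p(branch(false, k, nil), nil)), k).
Bind X1 := op(nil, op(k, p(branch(false, k, nil), nil))); no other remaining equation mentions X1.
Bind X2 := p(nil, nil).
MGU = { L ↦ branch(nil, op(k, p(branch(false, k, nil), nil)), k), N ↦ op(k, p(branch(false, k, nil), nil)), R ↦ op(k, p(branch(false, k, nil), nil)), A ↦ p(branch(false, k, nil), nil), Y1 ↦ op(k, p(branch(false, k, nil), nil)), X1 ↦ op(nil, op(k, p(branch(false, k, nil), nil))), X2 ↦ p(nil, nil) }, so N ↦ op(k, p(branch(false, k, nil), nil)).

op(k, p(branch(false, k, nil), nil))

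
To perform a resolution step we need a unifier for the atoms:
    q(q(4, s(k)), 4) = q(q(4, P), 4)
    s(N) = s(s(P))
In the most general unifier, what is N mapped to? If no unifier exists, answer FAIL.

s(s(k))

Decompose q/2: q(4, s(k)) = q(4, P),  4 = 4.
Decompose q/2: 4 = 4,  s(k) = P.
Delete trivial equation 4 = 4.
Bind P := s(k); substituting into the one remaining equation that mentions P gives: s(N) = s(s(s(k))).
Delete trivial equation 4 = 4.
Decompose s/1: N = s(s(k)).
Bind N := s(s(k)).
MGU = { P := s(k), N := s(s(k)) }, so N := s(s(k)).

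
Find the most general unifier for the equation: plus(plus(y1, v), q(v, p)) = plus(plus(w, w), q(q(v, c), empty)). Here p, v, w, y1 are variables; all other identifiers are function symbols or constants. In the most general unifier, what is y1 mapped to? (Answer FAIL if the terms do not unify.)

Decompose plus/2: plus(y1, v) = plus(w, w),  q(v, p) = q(q(v, c), empty).
Decompose plus/2: y1 = w,  v = w.
Bind y1 := w; no other remaining equation mentions y1.
Bind v := w; substituting into the remaining equation gives: q(w, p) = q(q(w, c), empty).
Decompose q/2: w = q(w, c),  p = empty.
Occurs check fails: w occurs in q(w, c); the equation w = q(w, c) has no finite solution.

FAIL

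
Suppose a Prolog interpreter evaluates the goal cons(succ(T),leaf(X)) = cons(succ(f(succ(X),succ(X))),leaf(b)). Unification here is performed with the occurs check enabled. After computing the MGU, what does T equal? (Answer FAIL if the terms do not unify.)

f(succ(b),succ(b))

Decompose cons/2: succ(T) = succ(f(succ(X),succ(X))),  leaf(X) = leaf(b).
Decompose succ/1: T = f(succ(X),succ(X)).
Bind T := f(succ(X),succ(X)); no other remaining equation mentions T.
Decompose leaf/1: X = b.
Bind X := b. Substituting into the earlier binding gives T := f(succ(b),succ(b)).
MGU = { T -> f(succ(b),succ(b)), X -> b }, so T -> f(succ(b),succ(b)).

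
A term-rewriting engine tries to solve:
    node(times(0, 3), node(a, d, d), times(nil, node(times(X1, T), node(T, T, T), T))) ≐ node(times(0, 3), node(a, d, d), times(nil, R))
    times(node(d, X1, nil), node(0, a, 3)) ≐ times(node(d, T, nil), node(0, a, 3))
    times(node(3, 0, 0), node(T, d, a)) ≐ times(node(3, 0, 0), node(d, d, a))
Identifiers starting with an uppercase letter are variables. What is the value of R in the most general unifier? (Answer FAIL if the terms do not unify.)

node(times(d, d), node(d, d, d), d)

Decompose node/3: times(0, 3) ≐ times(0, 3),  node(a, d, d) ≐ node(a, d, d),  times(nil, node(times(X1, T), node(T, T, T), T)) ≐ times(nil, R).
Delete trivial equation times(0, 3) ≐ times(0, 3).
Delete trivial equation node(a, d, d) ≐ node(a, d, d).
Decompose times/2: nil ≐ nil,  node(times(X1, T), node(T, T, T), T) ≐ R.
Delete trivial equation nil ≐ nil.
Bind R := node(times(X1, T), node(T, T, T), T); no other remaining equation mentions R.
Decompose times/2: node(d, X1, nil) ≐ node(d, T, nil),  node(0, a, 3) ≐ node(0, a, 3).
Decompose node/3: d ≐ d,  X1 ≐ T,  nil ≐ nil.
Delete trivial equation d ≐ d.
Bind X1 := T; no other remaining equation mentions X1. Substituting into the earlier binding gives R := node(times(T, T), node(T, T, T), T).
Delete trivial equation nil ≐ nil.
Delete trivial equation node(0, a, 3) ≐ node(0, a, 3).
Decompose times/2: node(3, 0, 0) ≐ node(3, 0, 0),  node(T, d, a) ≐ node(d, d, a).
Delete trivial equation node(3, 0, 0) ≐ node(3, 0, 0).
Decompose node/3: T ≐ d,  d ≐ d,  a ≐ a.
Bind T := d; no other remaining equation mentions T. Substituting into the earlier bindings gives R := node(times(d, d), node(d, d, d), d), X1 := d.
Delete trivial equation d ≐ d.
Delete trivial equation a ≐ a.
MGU = { R ↦ node(times(d, d), node(d, d, d), d), X1 ↦ d, T ↦ d }, so R ↦ node(times(d, d), node(d, d, d), d).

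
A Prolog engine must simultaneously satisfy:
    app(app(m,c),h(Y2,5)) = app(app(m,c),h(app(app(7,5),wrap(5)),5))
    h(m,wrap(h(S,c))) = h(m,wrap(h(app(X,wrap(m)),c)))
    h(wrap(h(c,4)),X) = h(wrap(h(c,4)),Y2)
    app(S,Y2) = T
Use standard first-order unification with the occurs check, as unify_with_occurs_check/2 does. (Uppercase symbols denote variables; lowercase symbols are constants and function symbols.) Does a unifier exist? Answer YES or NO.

Decompose app/2: app(m,c) = app(m,c),  h(Y2,5) = h(app(app(7,5),wrap(5)),5).
Delete trivial equation app(m,c) = app(m,c).
Decompose h/2: Y2 = app(app(7,5),wrap(5)),  5 = 5.
Bind Y2 := app(app(7,5),wrap(5)); substituting into the 2 remaining equations that mention Y2 gives: h(wrap(h(c,4)),X) = h(wrap(h(c,4)),app(app(7,5),wrap(5))),  app(S,app(app(7,5),wrap(5))) = T.
Delete trivial equation 5 = 5.
Decompose h/2: m = m,  wrap(h(S,c)) = wrap(h(app(X,wrap(m)),c)).
Delete trivial equation m = m.
Decompose wrap/1: h(S,c) = h(app(X,wrap(m)),c).
Decompose h/2: S = app(X,wrap(m)),  c = c.
Bind S := app(X,wrap(m)); substituting into the one remaining equation that mentions S gives: app(app(X,wrap(m)),app(app(7,5),wrap(5))) = T.
Delete trivial equation c = c.
Decompose h/2: wrap(h(c,4)) = wrap(h(c,4)),  X = app(app(7,5),wrap(5)).
Delete trivial equation wrap(h(c,4)) = wrap(h(c,4)).
Bind X := app(app(7,5),wrap(5)); substituting into the remaining equation gives: app(app(app(app(7,5),wrap(5)),wrap(m)),app(app(7,5),wrap(5))) = T. Substituting into the earlier binding gives S := app(app(app(7,5),wrap(5)),wrap(m)).
Bind T := app(app(app(app(7,5),wrap(5)),wrap(m)),app(app(7,5),wrap(5))).
No equations remain and no clash or occurs-check failure arose, so a unifier exists.

YES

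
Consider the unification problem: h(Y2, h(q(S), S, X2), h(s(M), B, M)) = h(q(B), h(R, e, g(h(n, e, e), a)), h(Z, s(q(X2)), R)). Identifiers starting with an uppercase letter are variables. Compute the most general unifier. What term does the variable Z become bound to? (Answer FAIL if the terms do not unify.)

s(q(e))

Decompose h/3: Y2 = q(B),  h(q(S), S, X2) = h(R, e, g(h(n, e, e), a)),  h(s(M), B, M) = h(Z, s(q(X2)), R).
Bind Y2 := q(B); no other remaining equation mentions Y2.
Decompose h/3: q(S) = R,  S = e,  X2 = g(h(n, e, e), a).
Bind R := q(S); substituting into the one remaining equation that mentions R gives: h(s(M), B, M) = h(Z, s(q(X2)), q(S)).
Bind S := e; substituting into the one remaining equation that mentions S gives: h(s(M), B, M) = h(Z, s(q(X2)), q(e)). Substituting into the earlier binding gives R := q(e).
Bind X2 := g(h(n, e, e), a); substituting into the remaining equation gives: h(s(M), B, M) = h(Z, s(q(g(h(n, e, e), a))), q(e)).
Decompose h/3: s(M) = Z,  B = s(q(g(h(n, e, e), a))),  M = q(e).
Bind Z := s(M); no other remaining equation mentions Z.
Bind B := s(q(g(h(n, e, e), a))); no other remaining equation mentions B. Substituting into the earlier binding gives Y2 := q(s(q(g(h(n, e, e), a)))).
Bind M := q(e). Substituting into the earlier binding gives Z := s(q(e)).
MGU = { Y2 -> q(s(q(g(h(n, e, e), a)))), R -> q(e), S -> e, X2 -> g(h(n, e, e), a), Z -> s(q(e)), B -> s(q(g(h(n, e, e), a))), M -> q(e) }, so Z -> s(q(e)).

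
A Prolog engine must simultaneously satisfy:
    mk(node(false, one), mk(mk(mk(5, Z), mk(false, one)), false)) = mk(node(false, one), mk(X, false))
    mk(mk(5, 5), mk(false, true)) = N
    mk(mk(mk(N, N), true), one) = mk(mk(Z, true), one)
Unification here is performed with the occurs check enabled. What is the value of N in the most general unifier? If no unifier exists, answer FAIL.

mk(mk(5, 5), mk(false, true))

Decompose mk/2: node(false, one) = node(false, one),  mk(mk(mk(5, Z), mk(false, one)), false) = mk(X, false).
Delete trivial equation node(false, one) = node(false, one).
Decompose mk/2: mk(mk(5, Z), mk(false, one)) = X,  false = false.
Bind X := mk(mk(5, Z), mk(false, one)); no other remaining equation mentions X.
Delete trivial equation false = false.
Bind N := mk(mk(5, 5), mk(false, true)); substituting into the remaining equation gives: mk(mk(mk(mk(mk(5, 5), mk(false, true)), mk(mk(5, 5), mk(false, true))), true), one) = mk(mk(Z, true), one).
Decompose mk/2: mk(mk(mk(mk(5, 5), mk(false, true)), mk(mk(5, 5), mk(false, true))), true) = mk(Z, true),  one = one.
Decompose mk/2: mk(mk(mk(5, 5), mk(false, true)), mk(mk(5, 5), mk(false, true))) = Z,  true = true.
Bind Z := mk(mk(mk(5, 5), mk(false, true)), mk(mk(5, 5), mk(false, true))); no other remaining equation mentions Z. Substituting into the earlier binding gives X := mk(mk(5, mk(mk(mk(5, 5), mk(false, true)), mk(mk(5, 5), mk(false, true)))), mk(false, one)).
Delete trivial equation true = true.
Delete trivial equation one = one.
MGU = { X ↦ mk(mk(5, mk(mk(mk(5, 5), mk(false, true)), mk(mk(5, 5), mk(false, true)))), mk(false, one)), N ↦ mk(mk(5, 5), mk(false, true)), Z ↦ mk(mk(mk(5, 5), mk(false, true)), mk(mk(5, 5), mk(false, true))) }, so N ↦ mk(mk(5, 5), mk(false, true)).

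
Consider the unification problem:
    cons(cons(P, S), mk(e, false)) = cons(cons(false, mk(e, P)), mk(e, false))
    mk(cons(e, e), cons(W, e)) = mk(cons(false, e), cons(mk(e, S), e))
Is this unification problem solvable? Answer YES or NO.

NO

Decompose cons/2: cons(P, S) = cons(false, mk(e, P)),  mk(e, false) = mk(e, false).
Decompose cons/2: P = false,  S = mk(e, P).
Bind P := false; substituting into the one remaining equation that mentions P gives: S = mk(e, false).
Bind S := mk(e, false); substituting into the one remaining equation that mentions S gives: mk(cons(e, e), cons(W, e)) = mk(cons(false, e), cons(mk(e, mk(e, false)), e)).
Delete trivial equation mk(e, false) = mk(e, false).
Decompose mk/2: cons(e, e) = cons(false, e),  cons(W, e) = cons(mk(e, mk(e, false)), e).
Decompose cons/2: e = false,  e = e.
Clash: constants e and false differ; no unifier exists.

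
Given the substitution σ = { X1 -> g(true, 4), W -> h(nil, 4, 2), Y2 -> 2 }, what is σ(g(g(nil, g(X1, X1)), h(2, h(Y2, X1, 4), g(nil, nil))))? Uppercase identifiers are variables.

Replace each occurrence of X1 with g(true, 4).
Replace each occurrence of Y2 with 2.
Result: g(g(nil, g(g(true, 4), g(true, 4))), h(2, h(2, g(true, 4), 4), g(nil, nil))).

g(g(nil, g(g(true, 4), g(true, 4))), h(2, h(2, g(true, 4), 4), g(nil, nil)))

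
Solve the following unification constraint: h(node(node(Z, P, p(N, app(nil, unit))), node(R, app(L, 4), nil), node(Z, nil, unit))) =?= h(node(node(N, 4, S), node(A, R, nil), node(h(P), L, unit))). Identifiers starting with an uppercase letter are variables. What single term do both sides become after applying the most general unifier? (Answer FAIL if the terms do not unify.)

Decompose h/1: node(node(Z, P, p(N, app(nil, unit))), node(R, app(L, 4), nil), node(Z, nil, unit)) =?= node(node(N, 4, S), node(A, R, nil), node(h(P), L, unit)).
Decompose node/3: node(Z, P, p(N, app(nil, unit))) =?= node(N, 4, S),  node(R, app(L, 4), nil) =?= node(A, R, nil),  node(Z, nil, unit) =?= node(h(P), L, unit).
Decompose node/3: Z =?= N,  P =?= 4,  p(N, app(nil, unit)) =?= S.
Bind Z := N; substituting into the one remaining equation that mentions Z gives: node(N, nil, unit) =?= node(h(P), L, unit).
Bind P := 4; substituting into the one remaining equation that mentions P gives: node(N, nil, unit) =?= node(h(4), L, unit).
Bind S := p(N, app(nil, unit)); no other remaining equation mentions S.
Decompose node/3: R =?= A,  app(L, 4) =?= R,  nil =?= nil.
Bind R := A; substituting into the one remaining equation that mentions R gives: app(L, 4) =?= A.
Bind A := app(L, 4); no other remaining equation mentions A. Substituting into the earlier binding gives R := app(L, 4).
Delete trivial equation nil =?= nil.
Decompose node/3: N =?= h(4),  nil =?= L,  unit =?= unit.
Bind N := h(4); no other remaining equation mentions N. Substituting into the earlier bindings gives Z := h(4), S := p(h(4), app(nil, unit)).
Bind L := nil; no other remaining equation mentions L. Substituting into the earlier bindings gives R := app(nil, 4), A := app(nil, 4).
Delete trivial equation unit =?= unit.
Applying the MGU to either side gives h(node(node(h(4), 4, p(h(4), app(nil, unit))), node(app(nil, 4), app(nil, 4), nil), node(h(4), nil, unit))).

h(node(node(h(4), 4, p(h(4), app(nil, unit))), node(app(nil, 4), app(nil, 4), nil), node(h(4), nil, unit)))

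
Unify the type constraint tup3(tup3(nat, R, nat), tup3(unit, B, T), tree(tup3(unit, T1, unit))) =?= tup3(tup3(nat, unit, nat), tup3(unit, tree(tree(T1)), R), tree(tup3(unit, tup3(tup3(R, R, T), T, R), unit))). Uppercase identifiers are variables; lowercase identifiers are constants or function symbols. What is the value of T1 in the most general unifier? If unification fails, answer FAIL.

tup3(tup3(unit, unit, unit), unit, unit)

Decompose tup3/3: tup3(nat, R, nat) =?= tup3(nat, unit, nat),  tup3(unit, B, T) =?= tup3(unit, tree(tree(T1)), R),  tree(tup3(unit, T1, unit)) =?= tree(tup3(unit, tup3(tup3(R, R, T), T, R), unit)).
Decompose tup3/3: nat =?= nat,  R =?= unit,  nat =?= nat.
Delete trivial equation nat =?= nat.
Bind R := unit; substituting into the 2 remaining equations that mention R gives: tup3(unit, B, T) =?= tup3(unit, tree(tree(T1)), unit),  tree(tup3(unit, T1, unit)) =?= tree(tup3(unit, tup3(tup3(unit, unit, T), T, unit), unit)).
Delete trivial equation nat =?= nat.
Decompose tup3/3: unit =?= unit,  B =?= tree(tree(T1)),  T =?= unit.
Delete trivial equation unit =?= unit.
Bind B := tree(tree(T1)); no other remaining equation mentions B.
Bind T := unit; substituting into the remaining equation gives: tree(tup3(unit, T1, unit)) =?= tree(tup3(unit, tup3(tup3(unit, unit, unit), unit, unit), unit)).
Decompose tree/1: tup3(unit, T1, unit) =?= tup3(unit, tup3(tup3(unit, unit, unit), unit, unit), unit).
Decompose tup3/3: unit =?= unit,  T1 =?= tup3(tup3(unit, unit, unit), unit, unit),  unit =?= unit.
Delete trivial equation unit =?= unit.
Bind T1 := tup3(tup3(unit, unit, unit), unit, unit); no other remaining equation mentions T1. Substituting into the earlier binding gives B := tree(tree(tup3(tup3(unit, unit, unit), unit, unit))).
Delete trivial equation unit =?= unit.
MGU = { R -> unit, B -> tree(tree(tup3(tup3(unit, unit, unit), unit, unit))), T -> unit, T1 -> tup3(tup3(unit, unit, unit), unit, unit) }, so T1 -> tup3(tup3(unit, unit, unit), unit, unit).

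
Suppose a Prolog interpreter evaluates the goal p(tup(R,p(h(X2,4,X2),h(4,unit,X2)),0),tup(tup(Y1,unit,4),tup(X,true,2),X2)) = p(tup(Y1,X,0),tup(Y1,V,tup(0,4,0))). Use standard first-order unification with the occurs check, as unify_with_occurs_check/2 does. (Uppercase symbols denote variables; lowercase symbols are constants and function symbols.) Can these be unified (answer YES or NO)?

NO

Decompose p/2: tup(R,p(h(X2,4,X2),h(4,unit,X2)),0) = tup(Y1,X,0),  tup(tup(Y1,unit,4),tup(X,true,2),X2) = tup(Y1,V,tup(0,4,0)).
Decompose tup/3: R = Y1,  p(h(X2,4,X2),h(4,unit,X2)) = X,  0 = 0.
Bind R := Y1; no other remaining equation mentions R.
Bind X := p(h(X2,4,X2),h(4,unit,X2)); substituting into the one remaining equation that mentions X gives: tup(tup(Y1,unit,4),tup(p(h(X2,4,X2),h(4,unit,X2)),true,2),X2) = tup(Y1,V,tup(0,4,0)).
Delete trivial equation 0 = 0.
Decompose tup/3: tup(Y1,unit,4) = Y1,  tup(p(h(X2,4,X2),h(4,unit,X2)),true,2) = V,  X2 = tup(0,4,0).
Occurs check fails: Y1 occurs in tup(Y1,unit,4); the equation Y1 = tup(Y1,unit,4) has no finite solution.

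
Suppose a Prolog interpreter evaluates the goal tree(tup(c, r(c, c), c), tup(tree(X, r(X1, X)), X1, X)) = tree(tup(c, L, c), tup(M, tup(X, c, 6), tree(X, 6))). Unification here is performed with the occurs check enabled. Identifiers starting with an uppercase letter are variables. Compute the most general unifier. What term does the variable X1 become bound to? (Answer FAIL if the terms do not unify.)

Decompose tree/2: tup(c, r(c, c), c) = tup(c, L, c),  tup(tree(X, r(X1, X)), X1, X) = tup(M, tup(X, c, 6), tree(X, 6)).
Decompose tup/3: c = c,  r(c, c) = L,  c = c.
Delete trivial equation c = c.
Bind L := r(c, c); no other remaining equation mentions L.
Delete trivial equation c = c.
Decompose tup/3: tree(X, r(X1, X)) = M,  X1 = tup(X, c, 6),  X = tree(X, 6).
Bind M := tree(X, r(X1, X)); no other remaining equation mentions M.
Bind X1 := tup(X, c, 6); no other remaining equation mentions X1. Substituting into the earlier binding gives M := tree(X, r(tup(X, c, 6), X)).
Occurs check fails: X occurs in tree(X, 6); the equation X = tree(X, 6) has no finite solution.

FAIL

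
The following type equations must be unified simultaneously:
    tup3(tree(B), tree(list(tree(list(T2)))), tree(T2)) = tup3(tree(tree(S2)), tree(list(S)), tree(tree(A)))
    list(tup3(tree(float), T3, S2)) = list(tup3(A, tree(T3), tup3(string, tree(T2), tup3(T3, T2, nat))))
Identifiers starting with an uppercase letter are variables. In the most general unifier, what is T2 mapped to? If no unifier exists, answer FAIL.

Decompose tup3/3: tree(B) = tree(tree(S2)),  tree(list(tree(list(T2)))) = tree(list(S)),  tree(T2) = tree(tree(A)).
Decompose tree/1: B = tree(S2).
Bind B := tree(S2); no other remaining equation mentions B.
Decompose tree/1: list(tree(list(T2))) = list(S).
Decompose list/1: tree(list(T2)) = S.
Bind S := tree(list(T2)); no other remaining equation mentions S.
Decompose tree/1: T2 = tree(A).
Bind T2 := tree(A); substituting into the remaining equation gives: list(tup3(tree(float), T3, S2)) = list(tup3(A, tree(T3), tup3(string, tree(tree(A)), tup3(T3, tree(A), nat)))). Substituting into the earlier binding gives S := tree(list(tree(A))).
Decompose list/1: tup3(tree(float), T3, S2) = tup3(A, tree(T3), tup3(string, tree(tree(A)), tup3(T3, tree(A), nat))).
Decompose tup3/3: tree(float) = A,  T3 = tree(T3),  S2 = tup3(string, tree(tree(A)), tup3(T3, tree(A), nat)).
Bind A := tree(float); substituting into the one remaining equation that mentions A gives: S2 = tup3(string, tree(tree(tree(float))), tup3(T3, tree(tree(float)), nat)). Substituting into the earlier bindings gives S := tree(list(tree(tree(float)))), T2 := tree(tree(float)).
Occurs check fails: T3 occurs in tree(T3); the equation T3 = tree(T3) has no finite solution.

FAIL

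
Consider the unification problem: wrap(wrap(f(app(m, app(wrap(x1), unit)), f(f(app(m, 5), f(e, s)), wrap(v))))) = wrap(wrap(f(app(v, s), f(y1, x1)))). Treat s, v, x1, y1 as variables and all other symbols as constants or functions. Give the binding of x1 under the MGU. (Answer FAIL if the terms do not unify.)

wrap(m)

Decompose wrap/1: wrap(f(app(m, app(wrap(x1), unit)), f(f(app(m, 5), f(e, s)), wrap(v)))) = wrap(f(app(v, s), f(y1, x1))).
Decompose wrap/1: f(app(m, app(wrap(x1), unit)), f(f(app(m, 5), f(e, s)), wrap(v))) = f(app(v, s), f(y1, x1)).
Decompose f/2: app(m, app(wrap(x1), unit)) = app(v, s),  f(f(app(m, 5), f(e, s)), wrap(v)) = f(y1, x1).
Decompose app/2: m = v,  app(wrap(x1), unit) = s.
Bind v := m; substituting into the one remaining equation that mentions v gives: f(f(app(m, 5), f(e, s)), wrap(m)) = f(y1, x1).
Bind s := app(wrap(x1), unit); substituting into the remaining equation gives: f(f(app(m, 5), f(e, app(wrap(x1), unit))), wrap(m)) = f(y1, x1).
Decompose f/2: f(app(m, 5), f(e, app(wrap(x1), unit))) = y1,  wrap(m) = x1.
Bind y1 := f(app(m, 5), f(e, app(wrap(x1), unit))); no other remaining equation mentions y1.
Bind x1 := wrap(m). Substituting into the earlier bindings gives s := app(wrap(wrap(m)), unit), y1 := f(app(m, 5), f(e, app(wrap(wrap(m)), unit))).
MGU = { v := m, s := app(wrap(wrap(m)), unit), y1 := f(app(m, 5), f(e, app(wrap(wrap(m)), unit))), x1 := wrap(m) }, so x1 := wrap(m).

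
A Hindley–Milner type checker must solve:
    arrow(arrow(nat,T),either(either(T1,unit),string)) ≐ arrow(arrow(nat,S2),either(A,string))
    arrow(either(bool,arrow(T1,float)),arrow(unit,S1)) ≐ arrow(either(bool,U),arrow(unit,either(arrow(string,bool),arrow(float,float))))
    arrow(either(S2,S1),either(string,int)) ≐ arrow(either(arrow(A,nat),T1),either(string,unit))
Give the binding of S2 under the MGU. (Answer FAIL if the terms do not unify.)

FAIL

Decompose arrow/2: arrow(nat,T) ≐ arrow(nat,S2),  either(either(T1,unit),string) ≐ either(A,string).
Decompose arrow/2: nat ≐ nat,  T ≐ S2.
Delete trivial equation nat ≐ nat.
Bind T := S2; no other remaining equation mentions T.
Decompose either/2: either(T1,unit) ≐ A,  string ≐ string.
Bind A := either(T1,unit); substituting into the one remaining equation that mentions A gives: arrow(either(S2,S1),either(string,int)) ≐ arrow(either(arrow(either(T1,unit),nat),T1),either(string,unit)).
Delete trivial equation string ≐ string.
Decompose arrow/2: either(bool,arrow(T1,float)) ≐ either(bool,U),  arrow(unit,S1) ≐ arrow(unit,either(arrow(string,bool),arrow(float,float))).
Decompose either/2: bool ≐ bool,  arrow(T1,float) ≐ U.
Delete trivial equation bool ≐ bool.
Bind U := arrow(T1,float); no other remaining equation mentions U.
Decompose arrow/2: unit ≐ unit,  S1 ≐ either(arrow(string,bool),arrow(float,float)).
Delete trivial equation unit ≐ unit.
Bind S1 := either(arrow(string,bool),arrow(float,float)); substituting into the remaining equation gives: arrow(either(S2,either(arrow(string,bool),arrow(float,float))),either(string,int)) ≐ arrow(either(arrow(either(T1,unit),nat),T1),either(string,unit)).
Decompose arrow/2: either(S2,either(arrow(string,bool),arrow(float,float))) ≐ either(arrow(either(T1,unit),nat),T1),  either(string,int) ≐ either(string,unit).
Decompose either/2: S2 ≐ arrow(either(T1,unit),nat),  either(arrow(string,bool),arrow(float,float)) ≐ T1.
Bind S2 := arrow(either(T1,unit),nat); no other remaining equation mentions S2. Substituting into the earlier binding gives T := arrow(either(T1,unit),nat).
Bind T1 := either(arrow(string,bool),arrow(float,float)); no other remaining equation mentions T1. Substituting into the earlier bindings gives T := arrow(either(either(arrow(string,bool),arrow(float,float)),unit),nat), A := either(either(arrow(string,bool),arrow(float,float)),unit), U := arrow(either(arrow(string,bool),arrow(float,float)),float), S2 := arrow(either(either(arrow(string,bool),arrow(float,float)),unit),nat).
Decompose either/2: string ≐ string,  int ≐ unit.
Delete trivial equation string ≐ string.
Clash: constants int and unit differ; no unifier exists.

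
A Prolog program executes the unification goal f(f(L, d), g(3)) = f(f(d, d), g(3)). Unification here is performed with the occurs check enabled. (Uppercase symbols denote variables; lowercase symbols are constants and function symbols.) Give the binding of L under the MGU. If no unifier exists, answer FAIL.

d

Decompose f/2: f(L, d) = f(d, d),  g(3) = g(3).
Decompose f/2: L = d,  d = d.
Bind L := d; no other remaining equation mentions L.
Delete trivial equation d = d.
Delete trivial equation g(3) = g(3).
MGU = { L -> d }, so L -> d.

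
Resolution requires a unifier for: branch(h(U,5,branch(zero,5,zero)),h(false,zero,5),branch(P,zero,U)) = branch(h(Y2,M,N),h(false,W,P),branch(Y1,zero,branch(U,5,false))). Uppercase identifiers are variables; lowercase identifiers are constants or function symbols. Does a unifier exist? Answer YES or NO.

Decompose branch/3: h(U,5,branch(zero,5,zero)) = h(Y2,M,N),  h(false,zero,5) = h(false,W,P),  branch(P,zero,U) = branch(Y1,zero,branch(U,5,false)).
Decompose h/3: U = Y2,  5 = M,  branch(zero,5,zero) = N.
Bind U := Y2; substituting into the one remaining equation that mentions U gives: branch(P,zero,Y2) = branch(Y1,zero,branch(Y2,5,false)).
Bind M := 5; no other remaining equation mentions M.
Bind N := branch(zero,5,zero); no other remaining equation mentions N.
Decompose h/3: false = false,  zero = W,  5 = P.
Delete trivial equation false = false.
Bind W := zero; no other remaining equation mentions W.
Bind P := 5; substituting into the remaining equation gives: branch(5,zero,Y2) = branch(Y1,zero,branch(Y2,5,false)).
Decompose branch/3: 5 = Y1,  zero = zero,  Y2 = branch(Y2,5,false).
Bind Y1 := 5; no other remaining equation mentions Y1.
Delete trivial equation zero = zero.
Occurs check fails: Y2 occurs in branch(Y2,5,false); the equation Y2 = branch(Y2,5,false) has no finite solution.

NO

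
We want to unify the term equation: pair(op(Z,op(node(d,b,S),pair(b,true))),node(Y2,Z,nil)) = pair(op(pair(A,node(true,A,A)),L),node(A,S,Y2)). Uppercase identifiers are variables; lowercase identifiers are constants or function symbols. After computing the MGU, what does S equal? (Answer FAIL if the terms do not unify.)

pair(nil,node(true,nil,nil))

Decompose pair/2: op(Z,op(node(d,b,S),pair(b,true))) = op(pair(A,node(true,A,A)),L),  node(Y2,Z,nil) = node(A,S,Y2).
Decompose op/2: Z = pair(A,node(true,A,A)),  op(node(d,b,S),pair(b,true)) = L.
Bind Z := pair(A,node(true,A,A)); substituting into the one remaining equation that mentions Z gives: node(Y2,pair(A,node(true,A,A)),nil) = node(A,S,Y2).
Bind L := op(node(d,b,S),pair(b,true)); no other remaining equation mentions L.
Decompose node/3: Y2 = A,  pair(A,node(true,A,A)) = S,  nil = Y2.
Bind Y2 := A; substituting into the one remaining equation that mentions Y2 gives: nil = A.
Bind S := pair(A,node(true,A,A)); no other remaining equation mentions S. Substituting into the earlier binding gives L := op(node(d,b,pair(A,node(true,A,A))),pair(b,true)).
Bind A := nil. Substituting into the earlier bindings gives Z := pair(nil,node(true,nil,nil)), L := op(node(d,b,pair(nil,node(true,nil,nil))),pair(b,true)), Y2 := nil, S := pair(nil,node(true,nil,nil)).
MGU = { Z ↦ pair(nil,node(true,nil,nil)), L ↦ op(node(d,b,pair(nil,node(true,nil,nil))),pair(b,true)), Y2 ↦ nil, S ↦ pair(nil,node(true,nil,nil)), A ↦ nil }, so S ↦ pair(nil,node(true,nil,nil)).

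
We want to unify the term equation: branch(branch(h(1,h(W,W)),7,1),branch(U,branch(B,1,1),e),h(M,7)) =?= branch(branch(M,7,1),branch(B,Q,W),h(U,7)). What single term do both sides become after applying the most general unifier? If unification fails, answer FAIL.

branch(branch(h(1,h(e,e)),7,1),branch(h(1,h(e,e)),branch(h(1,h(e,e)),1,1),e),h(h(1,h(e,e)),7))

Decompose branch/3: branch(h(1,h(W,W)),7,1) =?= branch(M,7,1),  branch(U,branch(B,1,1),e) =?= branch(B,Q,W),  h(M,7) =?= h(U,7).
Decompose branch/3: h(1,h(W,W)) =?= M,  7 =?= 7,  1 =?= 1.
Bind M := h(1,h(W,W)); substituting into the one remaining equation that mentions M gives: h(h(1,h(W,W)),7) =?= h(U,7).
Delete trivial equation 7 =?= 7.
Delete trivial equation 1 =?= 1.
Decompose branch/3: U =?= B,  branch(B,1,1) =?= Q,  e =?= W.
Bind U := B; substituting into the one remaining equation that mentions U gives: h(h(1,h(W,W)),7) =?= h(B,7).
Bind Q := branch(B,1,1); no other remaining equation mentions Q.
Bind W := e; substituting into the remaining equation gives: h(h(1,h(e,e)),7) =?= h(B,7). Substituting into the earlier binding gives M := h(1,h(e,e)).
Decompose h/2: h(1,h(e,e)) =?= B,  7 =?= 7.
Bind B := h(1,h(e,e)); no other remaining equation mentions B. Substituting into the earlier bindings gives U := h(1,h(e,e)), Q := branch(h(1,h(e,e)),1,1).
Delete trivial equation 7 =?= 7.
Applying the MGU to either side gives branch(branch(h(1,h(e,e)),7,1),branch(h(1,h(e,e)),branch(h(1,h(e,e)),1,1),e),h(h(1,h(e,e)),7)).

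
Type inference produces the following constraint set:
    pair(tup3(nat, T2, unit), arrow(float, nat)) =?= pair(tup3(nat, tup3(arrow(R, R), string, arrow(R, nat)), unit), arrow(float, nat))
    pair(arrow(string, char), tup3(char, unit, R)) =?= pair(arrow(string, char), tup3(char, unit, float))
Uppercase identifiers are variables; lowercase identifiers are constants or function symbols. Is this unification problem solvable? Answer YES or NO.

YES

Decompose pair/2: tup3(nat, T2, unit) =?= tup3(nat, tup3(arrow(R, R), string, arrow(R, nat)), unit),  arrow(float, nat) =?= arrow(float, nat).
Decompose tup3/3: nat =?= nat,  T2 =?= tup3(arrow(R, R), string, arrow(R, nat)),  unit =?= unit.
Delete trivial equation nat =?= nat.
Bind T2 := tup3(arrow(R, R), string, arrow(R, nat)); no other remaining equation mentions T2.
Delete trivial equation unit =?= unit.
Delete trivial equation arrow(float, nat) =?= arrow(float, nat).
Decompose pair/2: arrow(string, char) =?= arrow(string, char),  tup3(char, unit, R) =?= tup3(char, unit, float).
Delete trivial equation arrow(string, char) =?= arrow(string, char).
Decompose tup3/3: char =?= char,  unit =?= unit,  R =?= float.
Delete trivial equation char =?= char.
Delete trivial equation unit =?= unit.
Bind R := float. Substituting into the earlier binding gives T2 := tup3(arrow(float, float), string, arrow(float, nat)).
No equations remain and no clash or occurs-check failure arose, so a unifier exists.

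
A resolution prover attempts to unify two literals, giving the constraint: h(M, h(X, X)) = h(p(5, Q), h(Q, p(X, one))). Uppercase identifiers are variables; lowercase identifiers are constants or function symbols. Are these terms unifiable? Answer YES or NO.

NO

Decompose h/2: M = p(5, Q),  h(X, X) = h(Q, p(X, one)).
Bind M := p(5, Q); no other remaining equation mentions M.
Decompose h/2: X = Q,  X = p(X, one).
Bind X := Q; substituting into the remaining equation gives: Q = p(Q, one).
Occurs check fails: Q occurs in p(Q, one); the equation Q = p(Q, one) has no finite solution.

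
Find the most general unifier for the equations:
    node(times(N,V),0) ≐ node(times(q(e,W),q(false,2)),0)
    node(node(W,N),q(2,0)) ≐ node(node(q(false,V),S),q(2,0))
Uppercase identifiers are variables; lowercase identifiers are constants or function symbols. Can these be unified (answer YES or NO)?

Decompose node/2: times(N,V) ≐ times(q(e,W),q(false,2)),  0 ≐ 0.
Decompose times/2: N ≐ q(e,W),  V ≐ q(false,2).
Bind N := q(e,W); substituting into the one remaining equation that mentions N gives: node(node(W,q(e,W)),q(2,0)) ≐ node(node(q(false,V),S),q(2,0)).
Bind V := q(false,2); substituting into the one remaining equation that mentions V gives: node(node(W,q(e,W)),q(2,0)) ≐ node(node(q(false,q(false,2)),S),q(2,0)).
Delete trivial equation 0 ≐ 0.
Decompose node/2: node(W,q(e,W)) ≐ node(q(false,q(false,2)),S),  q(2,0) ≐ q(2,0).
Decompose node/2: W ≐ q(false,q(false,2)),  q(e,W) ≐ S.
Bind W := q(false,q(false,2)); substituting into the one remaining equation that mentions W gives: q(e,q(false,q(false,2))) ≐ S. Substituting into the earlier binding gives N := q(e,q(false,q(false,2))).
Bind S := q(e,q(false,q(false,2))); no other remaining equation mentions S.
Delete trivial equation q(2,0) ≐ q(2,0).
No equations remain and no clash or occurs-check failure arose, so a unifier exists.

YES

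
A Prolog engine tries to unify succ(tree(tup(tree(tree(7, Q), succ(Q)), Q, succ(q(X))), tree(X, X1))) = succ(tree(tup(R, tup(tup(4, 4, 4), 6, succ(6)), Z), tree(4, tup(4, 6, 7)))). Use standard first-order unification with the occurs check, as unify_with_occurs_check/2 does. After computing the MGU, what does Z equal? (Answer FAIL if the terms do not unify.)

Decompose succ/1: tree(tup(tree(tree(7, Q), succ(Q)), Q, succ(q(X))), tree(X, X1)) = tree(tup(R, tup(tup(4, 4, 4), 6, succ(6)), Z), tree(4, tup(4, 6, 7))).
Decompose tree/2: tup(tree(tree(7, Q), succ(Q)), Q, succ(q(X))) = tup(R, tup(tup(4, 4, 4), 6, succ(6)), Z),  tree(X, X1) = tree(4, tup(4, 6, 7)).
Decompose tup/3: tree(tree(7, Q), succ(Q)) = R,  Q = tup(tup(4, 4, 4), 6, succ(6)),  succ(q(X)) = Z.
Bind R := tree(tree(7, Q), succ(Q)); no other remaining equation mentions R.
Bind Q := tup(tup(4, 4, 4), 6, succ(6)); no other remaining equation mentions Q. Substituting into the earlier binding gives R := tree(tree(7, tup(tup(4, 4, 4), 6, succ(6))), succ(tup(tup(4, 4, 4), 6, succ(6)))).
Bind Z := succ(q(X)); no other remaining equation mentions Z.
Decompose tree/2: X = 4,  X1 = tup(4, 6, 7).
Bind X := 4; no other remaining equation mentions X. Substituting into the earlier binding gives Z := succ(q(4)).
Bind X1 := tup(4, 6, 7).
MGU = { R -> tree(tree(7, tup(tup(4, 4, 4), 6, succ(6))), succ(tup(tup(4, 4, 4), 6, succ(6)))), Q -> tup(tup(4, 4, 4), 6, succ(6)), Z -> succ(q(4)), X -> 4, X1 -> tup(4, 6, 7) }, so Z -> succ(q(4)).

succ(q(4))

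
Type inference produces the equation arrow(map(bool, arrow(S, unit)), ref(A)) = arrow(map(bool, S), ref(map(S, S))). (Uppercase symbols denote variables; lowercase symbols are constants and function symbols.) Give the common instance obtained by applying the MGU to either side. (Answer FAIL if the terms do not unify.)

FAIL

Decompose arrow/2: map(bool, arrow(S, unit)) = map(bool, S),  ref(A) = ref(map(S, S)).
Decompose map/2: bool = bool,  arrow(S, unit) = S.
Delete trivial equation bool = bool.
Occurs check fails: S occurs in arrow(S, unit); the equation S = arrow(S, unit) has no finite solution.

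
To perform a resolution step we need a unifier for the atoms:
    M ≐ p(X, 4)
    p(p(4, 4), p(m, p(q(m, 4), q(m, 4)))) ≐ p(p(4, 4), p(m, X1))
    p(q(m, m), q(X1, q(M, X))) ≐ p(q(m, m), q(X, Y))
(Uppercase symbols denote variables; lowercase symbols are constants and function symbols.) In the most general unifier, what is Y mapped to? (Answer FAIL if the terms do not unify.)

q(p(p(q(m, 4), q(m, 4)), 4), p(q(m, 4), q(m, 4)))

Bind M := p(X, 4); substituting into the one remaining equation that mentions M gives: p(q(m, m), q(X1, q(p(X, 4), X))) ≐ p(q(m, m), q(X, Y)).
Decompose p/2: p(4, 4) ≐ p(4, 4),  p(m, p(q(m, 4), q(m, 4))) ≐ p(m, X1).
Delete trivial equation p(4, 4) ≐ p(4, 4).
Decompose p/2: m ≐ m,  p(q(m, 4), q(m, 4)) ≐ X1.
Delete trivial equation m ≐ m.
Bind X1 := p(q(m, 4), q(m, 4)); substituting into the remaining equation gives: p(q(m, m), q(p(q(m, 4), q(m, 4)), q(p(X, 4), X))) ≐ p(q(m, m), q(X, Y)).
Decompose p/2: q(m, m) ≐ q(m, m),  q(p(q(m, 4), q(m, 4)), q(p(X, 4), X)) ≐ q(X, Y).
Delete trivial equation q(m, m) ≐ q(m, m).
Decompose q/2: p(q(m, 4), q(m, 4)) ≐ X,  q(p(X, 4), X) ≐ Y.
Bind X := p(q(m, 4), q(m, 4)); substituting into the remaining equation gives: q(p(p(q(m, 4), q(m, 4)), 4), p(q(m, 4), q(m, 4))) ≐ Y. Substituting into the earlier binding gives M := p(p(q(m, 4), q(m, 4)), 4).
Bind Y := q(p(p(q(m, 4), q(m, 4)), 4), p(q(m, 4), q(m, 4))).
MGU = { M ↦ p(p(q(m, 4), q(m, 4)), 4), X1 ↦ p(q(m, 4), q(m, 4)), X ↦ p(q(m, 4), q(m, 4)), Y ↦ q(p(p(q(m, 4), q(m, 4)), 4), p(q(m, 4), q(m, 4))) }, so Y ↦ q(p(p(q(m, 4), q(m, 4)), 4), p(q(m, 4), q(m, 4))).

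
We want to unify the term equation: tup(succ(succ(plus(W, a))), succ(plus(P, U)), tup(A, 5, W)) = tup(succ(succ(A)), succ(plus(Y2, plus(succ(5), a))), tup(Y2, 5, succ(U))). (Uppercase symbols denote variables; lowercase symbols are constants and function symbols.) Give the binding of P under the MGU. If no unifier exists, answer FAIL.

plus(succ(plus(succ(5), a)), a)

Decompose tup/3: succ(succ(plus(W, a))) = succ(succ(A)),  succ(plus(P, U)) = succ(plus(Y2, plus(succ(5), a))),  tup(A, 5, W) = tup(Y2, 5, succ(U)).
Decompose succ/1: succ(plus(W, a)) = succ(A).
Decompose succ/1: plus(W, a) = A.
Bind A := plus(W, a); substituting into the one remaining equation that mentions A gives: tup(plus(W, a), 5, W) = tup(Y2, 5, succ(U)).
Decompose succ/1: plus(P, U) = plus(Y2, plus(succ(5), a)).
Decompose plus/2: P = Y2,  U = plus(succ(5), a).
Bind P := Y2; no other remaining equation mentions P.
Bind U := plus(succ(5), a); substituting into the remaining equation gives: tup(plus(W, a), 5, W) = tup(Y2, 5, succ(plus(succ(5), a))).
Decompose tup/3: plus(W, a) = Y2,  5 = 5,  W = succ(plus(succ(5), a)).
Bind Y2 := plus(W, a); no other remaining equation mentions Y2. Substituting into the earlier binding gives P := plus(W, a).
Delete trivial equation 5 = 5.
Bind W := succ(plus(succ(5), a)). Substituting into the earlier bindings gives A := plus(succ(plus(succ(5), a)), a), P := plus(succ(plus(succ(5), a)), a), Y2 := plus(succ(plus(succ(5), a)), a).
MGU = { A := plus(succ(plus(succ(5), a)), a), P := plus(succ(plus(succ(5), a)), a), U := plus(succ(5), a), Y2 := plus(succ(plus(succ(5), a)), a), W := succ(plus(succ(5), a)) }, so P := plus(succ(plus(succ(5), a)), a).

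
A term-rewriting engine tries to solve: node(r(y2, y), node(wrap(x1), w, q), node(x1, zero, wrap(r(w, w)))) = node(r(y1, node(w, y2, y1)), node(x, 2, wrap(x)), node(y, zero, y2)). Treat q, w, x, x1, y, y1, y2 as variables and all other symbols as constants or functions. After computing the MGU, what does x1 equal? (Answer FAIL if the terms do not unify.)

node(2, wrap(r(2, 2)), wrap(r(2, 2)))

Decompose node/3: r(y2, y) = r(y1, node(w, y2, y1)),  node(wrap(x1), w, q) = node(x, 2, wrap(x)),  node(x1, zero, wrap(r(w, w))) = node(y, zero, y2).
Decompose r/2: y2 = y1,  y = node(w, y2, y1).
Bind y2 := y1; substituting into the 2 remaining equations that mention y2 gives: y = node(w, y1, y1),  node(x1, zero, wrap(r(w, w))) = node(y, zero, y1).
Bind y := node(w, y1, y1); substituting into the one remaining equation that mentions y gives: node(x1, zero, wrap(r(w, w))) = node(node(w, y1, y1), zero, y1).
Decompose node/3: wrap(x1) = x,  w = 2,  q = wrap(x).
Bind x := wrap(x1); substituting into the one remaining equation that mentions x gives: q = wrap(wrap(x1)).
Bind w := 2; substituting into the one remaining equation that mentions w gives: node(x1, zero, wrap(r(2, 2))) = node(node(2, y1, y1), zero, y1). Substituting into the earlier binding gives y := node(2, y1, y1).
Bind q := wrap(wrap(x1)); no other remaining equation mentions q.
Decompose node/3: x1 = node(2, y1, y1),  zero = zero,  wrap(r(2, 2)) = y1.
Bind x1 := node(2, y1, y1); no other remaining equation mentions x1. Substituting into the earlier bindings gives x := wrap(node(2, y1, y1)), q := wrap(wrap(node(2, y1, y1))).
Delete trivial equation zero = zero.
Bind y1 := wrap(r(2, 2)). Substituting into the earlier bindings gives y2 := wrap(r(2, 2)), y := node(2, wrap(r(2, 2)), wrap(r(2, 2))), x := wrap(node(2, wrap(r(2, 2)), wrap(r(2, 2)))), q := wrap(wrap(node(2, wrap(r(2, 2)), wrap(r(2, 2))))), x1 := node(2, wrap(r(2, 2)), wrap(r(2, 2))).
MGU = { y2 -> wrap(r(2, 2)), y -> node(2, wrap(r(2, 2)), wrap(r(2, 2))), x -> wrap(node(2, wrap(r(2, 2)), wrap(r(2, 2)))), w -> 2, q -> wrap(wrap(node(2, wrap(r(2, 2)), wrap(r(2, 2))))), x1 -> node(2, wrap(r(2, 2)), wrap(r(2, 2))), y1 -> wrap(r(2, 2)) }, so x1 -> node(2, wrap(r(2, 2)), wrap(r(2, 2))).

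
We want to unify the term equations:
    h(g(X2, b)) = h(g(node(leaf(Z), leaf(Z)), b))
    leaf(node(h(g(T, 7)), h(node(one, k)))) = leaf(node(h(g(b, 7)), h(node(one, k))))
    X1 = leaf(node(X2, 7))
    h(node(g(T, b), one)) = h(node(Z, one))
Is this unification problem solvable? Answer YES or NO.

YES

Decompose h/1: g(X2, b) = g(node(leaf(Z), leaf(Z)), b).
Decompose g/2: X2 = node(leaf(Z), leaf(Z)),  b = b.
Bind X2 := node(leaf(Z), leaf(Z)); substituting into the one remaining equation that mentions X2 gives: X1 = leaf(node(node(leaf(Z), leaf(Z)), 7)).
Delete trivial equation b = b.
Decompose leaf/1: node(h(g(T, 7)), h(node(one, k))) = node(h(g(b, 7)), h(node(one, k))).
Decompose node/2: h(g(T, 7)) = h(g(b, 7)),  h(node(one, k)) = h(node(one, k)).
Decompose h/1: g(T, 7) = g(b, 7).
Decompose g/2: T = b,  7 = 7.
Bind T := b; substituting into the one remaining equation that mentions T gives: h(node(g(b, b), one)) = h(node(Z, one)).
Delete trivial equation 7 = 7.
Delete trivial equation h(node(one, k)) = h(node(one, k)).
Bind X1 := leaf(node(node(leaf(Z), leaf(Z)), 7)); no other remaining equation mentions X1.
Decompose h/1: node(g(b, b), one) = node(Z, one).
Decompose node/2: g(b, b) = Z,  one = one.
Bind Z := g(b, b); no other remaining equation mentions Z. Substituting into the earlier bindings gives X2 := node(leaf(g(b, b)), leaf(g(b, b))), X1 := leaf(node(node(leaf(g(b, b)), leaf(g(b, b))), 7)).
Delete trivial equation one = one.
No equations remain and no clash or occurs-check failure arose, so a unifier exists.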